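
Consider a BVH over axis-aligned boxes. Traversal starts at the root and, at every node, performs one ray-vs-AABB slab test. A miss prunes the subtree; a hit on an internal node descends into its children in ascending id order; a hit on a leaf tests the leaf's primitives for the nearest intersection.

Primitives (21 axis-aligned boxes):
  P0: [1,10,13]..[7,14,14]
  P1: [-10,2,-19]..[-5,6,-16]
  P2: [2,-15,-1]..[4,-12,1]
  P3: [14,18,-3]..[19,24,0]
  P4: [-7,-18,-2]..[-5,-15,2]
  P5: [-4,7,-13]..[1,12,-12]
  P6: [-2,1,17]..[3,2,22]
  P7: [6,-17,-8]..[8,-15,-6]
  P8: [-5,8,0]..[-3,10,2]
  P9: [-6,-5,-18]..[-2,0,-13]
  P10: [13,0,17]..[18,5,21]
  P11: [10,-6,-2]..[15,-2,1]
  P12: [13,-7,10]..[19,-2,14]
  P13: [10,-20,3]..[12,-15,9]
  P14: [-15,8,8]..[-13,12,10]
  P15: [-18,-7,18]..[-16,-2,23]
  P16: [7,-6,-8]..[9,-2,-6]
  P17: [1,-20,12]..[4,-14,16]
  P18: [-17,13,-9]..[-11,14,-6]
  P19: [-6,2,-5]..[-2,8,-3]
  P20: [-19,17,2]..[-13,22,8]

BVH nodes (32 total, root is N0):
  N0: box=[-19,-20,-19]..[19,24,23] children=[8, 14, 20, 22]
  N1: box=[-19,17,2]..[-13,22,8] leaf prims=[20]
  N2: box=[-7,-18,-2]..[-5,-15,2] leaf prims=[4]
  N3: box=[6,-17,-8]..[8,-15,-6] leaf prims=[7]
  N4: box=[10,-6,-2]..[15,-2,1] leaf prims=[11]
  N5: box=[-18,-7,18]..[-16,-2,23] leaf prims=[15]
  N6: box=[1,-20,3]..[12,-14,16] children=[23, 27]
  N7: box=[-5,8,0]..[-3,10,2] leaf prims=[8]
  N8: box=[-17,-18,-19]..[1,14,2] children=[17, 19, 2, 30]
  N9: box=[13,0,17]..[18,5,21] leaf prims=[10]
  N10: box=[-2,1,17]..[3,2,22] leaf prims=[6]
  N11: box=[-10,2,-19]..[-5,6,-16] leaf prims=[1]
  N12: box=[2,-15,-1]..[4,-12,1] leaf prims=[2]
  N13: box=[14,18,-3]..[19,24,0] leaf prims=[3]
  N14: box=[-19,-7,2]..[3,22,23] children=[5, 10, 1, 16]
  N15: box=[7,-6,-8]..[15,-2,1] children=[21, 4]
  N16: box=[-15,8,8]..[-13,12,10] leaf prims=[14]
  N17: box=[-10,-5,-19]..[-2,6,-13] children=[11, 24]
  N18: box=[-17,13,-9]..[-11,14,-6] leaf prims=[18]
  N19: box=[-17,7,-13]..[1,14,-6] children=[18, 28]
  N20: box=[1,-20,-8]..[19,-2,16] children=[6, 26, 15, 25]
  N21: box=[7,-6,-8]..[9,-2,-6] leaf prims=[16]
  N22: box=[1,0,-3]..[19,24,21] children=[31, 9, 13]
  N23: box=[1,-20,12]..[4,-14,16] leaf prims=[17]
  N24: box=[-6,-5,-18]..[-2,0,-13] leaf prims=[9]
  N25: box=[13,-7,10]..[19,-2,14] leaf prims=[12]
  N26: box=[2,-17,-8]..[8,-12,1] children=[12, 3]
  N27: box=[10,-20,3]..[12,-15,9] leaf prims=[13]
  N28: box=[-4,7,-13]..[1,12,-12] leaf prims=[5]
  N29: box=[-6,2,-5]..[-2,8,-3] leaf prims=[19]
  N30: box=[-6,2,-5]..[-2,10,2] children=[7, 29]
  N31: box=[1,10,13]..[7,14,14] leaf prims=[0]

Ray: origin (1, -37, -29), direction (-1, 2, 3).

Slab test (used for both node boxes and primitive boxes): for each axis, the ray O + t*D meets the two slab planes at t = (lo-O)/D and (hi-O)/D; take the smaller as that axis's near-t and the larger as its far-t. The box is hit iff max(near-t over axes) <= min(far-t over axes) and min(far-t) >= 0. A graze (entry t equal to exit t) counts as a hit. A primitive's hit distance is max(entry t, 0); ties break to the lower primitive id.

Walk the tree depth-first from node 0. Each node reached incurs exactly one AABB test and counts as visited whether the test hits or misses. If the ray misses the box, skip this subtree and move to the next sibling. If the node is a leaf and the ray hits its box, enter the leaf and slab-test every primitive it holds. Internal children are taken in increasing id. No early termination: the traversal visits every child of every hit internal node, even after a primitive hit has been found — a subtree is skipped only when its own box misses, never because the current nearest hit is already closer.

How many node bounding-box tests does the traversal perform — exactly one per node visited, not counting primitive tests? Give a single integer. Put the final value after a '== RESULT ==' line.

Trace the traversal:
N0 x:[-18,20] y:[17/2,61/2] z:[10/3,52/3] -> hit [17/2,52/3], descend [8, 14, 20, 22]
  N8 x:[0,18] y:[19/2,51/2] z:[10/3,31/3] -> hit [19/2,31/3], descend [2, 17, 19, 30]
    N2 x:[6,8] y:[19/2,11] z:[9,31/3] -> miss, prune
    N17 x:[3,11] y:[16,43/2] z:[10/3,16/3] -> miss, prune
    N19 x:[0,18] y:[22,51/2] z:[16/3,23/3] -> miss, prune
    N30 x:[3,7] y:[39/2,47/2] z:[8,31/3] -> miss, prune
  N14 x:[-2,20] y:[15,59/2] z:[31/3,52/3] -> hit [15,52/3], descend [1, 5, 10, 16]
    N1 x:[14,20] y:[27,59/2] z:[31/3,37/3] -> miss, prune
    N5 x:[17,19] y:[15,35/2] z:[47/3,52/3] -> hit [17,52/3] leaf, test {P15@t=17}
    N10 x:[-2,3] y:[19,39/2] z:[46/3,17] -> miss, prune
    N16 x:[14,16] y:[45/2,49/2] z:[37/3,13] -> miss, prune
  N20 x:[-18,0] y:[17/2,35/2] z:[7,15] -> miss, prune
  N22 x:[-18,0] y:[37/2,61/2] z:[26/3,50/3] -> miss, prune

Summary -> nodes [0, 8, 2, 17, 19, 30, 14, 1, 5, 10, 16, 20, 22]; box-tests=13; leaf-entries=1; first=P15

== RESULT ==
13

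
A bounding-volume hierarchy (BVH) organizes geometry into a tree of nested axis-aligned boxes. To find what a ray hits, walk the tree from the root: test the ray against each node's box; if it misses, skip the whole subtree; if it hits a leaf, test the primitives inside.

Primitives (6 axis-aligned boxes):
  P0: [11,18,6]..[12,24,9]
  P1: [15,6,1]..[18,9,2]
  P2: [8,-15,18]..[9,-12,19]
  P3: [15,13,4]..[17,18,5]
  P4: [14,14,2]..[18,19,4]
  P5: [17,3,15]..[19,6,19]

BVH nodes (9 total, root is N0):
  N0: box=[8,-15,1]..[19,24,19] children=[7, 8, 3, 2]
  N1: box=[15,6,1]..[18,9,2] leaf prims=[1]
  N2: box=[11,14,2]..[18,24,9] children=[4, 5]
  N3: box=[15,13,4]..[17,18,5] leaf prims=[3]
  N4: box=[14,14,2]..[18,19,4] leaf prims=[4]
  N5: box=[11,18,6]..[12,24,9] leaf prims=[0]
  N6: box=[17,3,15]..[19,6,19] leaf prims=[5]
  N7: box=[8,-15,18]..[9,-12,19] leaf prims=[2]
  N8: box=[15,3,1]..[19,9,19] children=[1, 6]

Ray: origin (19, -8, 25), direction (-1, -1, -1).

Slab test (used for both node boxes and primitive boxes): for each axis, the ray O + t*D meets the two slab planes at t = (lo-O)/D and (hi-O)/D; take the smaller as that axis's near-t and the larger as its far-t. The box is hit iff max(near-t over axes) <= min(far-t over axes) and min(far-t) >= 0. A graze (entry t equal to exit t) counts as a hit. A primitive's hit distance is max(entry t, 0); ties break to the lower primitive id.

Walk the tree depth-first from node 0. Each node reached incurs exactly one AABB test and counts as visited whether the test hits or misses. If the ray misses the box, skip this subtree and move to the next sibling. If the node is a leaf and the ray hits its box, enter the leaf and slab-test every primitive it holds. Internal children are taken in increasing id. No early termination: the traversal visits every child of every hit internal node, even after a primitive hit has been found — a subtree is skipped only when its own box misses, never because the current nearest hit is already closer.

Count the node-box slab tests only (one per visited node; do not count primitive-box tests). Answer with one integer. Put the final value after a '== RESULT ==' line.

Traverse from the root:
N0 x:[0,11] y:[-32,7] z:[6,24] -> hit [6,7], descend [2, 3, 7, 8]
  N2 x:[1,8] y:[-32,-22] z:[16,23] -> miss, prune
  N3 x:[2,4] y:[-26,-21] z:[20,21] -> miss, prune
  N7 x:[10,11] y:[4,7] z:[6,7] -> miss, prune
  N8 x:[0,4] y:[-17,-11] z:[6,24] -> miss, prune

Summary -> nodes [0, 2, 3, 7, 8]; box-tests=5; leaf-entries=0; first=miss

== RESULT ==
5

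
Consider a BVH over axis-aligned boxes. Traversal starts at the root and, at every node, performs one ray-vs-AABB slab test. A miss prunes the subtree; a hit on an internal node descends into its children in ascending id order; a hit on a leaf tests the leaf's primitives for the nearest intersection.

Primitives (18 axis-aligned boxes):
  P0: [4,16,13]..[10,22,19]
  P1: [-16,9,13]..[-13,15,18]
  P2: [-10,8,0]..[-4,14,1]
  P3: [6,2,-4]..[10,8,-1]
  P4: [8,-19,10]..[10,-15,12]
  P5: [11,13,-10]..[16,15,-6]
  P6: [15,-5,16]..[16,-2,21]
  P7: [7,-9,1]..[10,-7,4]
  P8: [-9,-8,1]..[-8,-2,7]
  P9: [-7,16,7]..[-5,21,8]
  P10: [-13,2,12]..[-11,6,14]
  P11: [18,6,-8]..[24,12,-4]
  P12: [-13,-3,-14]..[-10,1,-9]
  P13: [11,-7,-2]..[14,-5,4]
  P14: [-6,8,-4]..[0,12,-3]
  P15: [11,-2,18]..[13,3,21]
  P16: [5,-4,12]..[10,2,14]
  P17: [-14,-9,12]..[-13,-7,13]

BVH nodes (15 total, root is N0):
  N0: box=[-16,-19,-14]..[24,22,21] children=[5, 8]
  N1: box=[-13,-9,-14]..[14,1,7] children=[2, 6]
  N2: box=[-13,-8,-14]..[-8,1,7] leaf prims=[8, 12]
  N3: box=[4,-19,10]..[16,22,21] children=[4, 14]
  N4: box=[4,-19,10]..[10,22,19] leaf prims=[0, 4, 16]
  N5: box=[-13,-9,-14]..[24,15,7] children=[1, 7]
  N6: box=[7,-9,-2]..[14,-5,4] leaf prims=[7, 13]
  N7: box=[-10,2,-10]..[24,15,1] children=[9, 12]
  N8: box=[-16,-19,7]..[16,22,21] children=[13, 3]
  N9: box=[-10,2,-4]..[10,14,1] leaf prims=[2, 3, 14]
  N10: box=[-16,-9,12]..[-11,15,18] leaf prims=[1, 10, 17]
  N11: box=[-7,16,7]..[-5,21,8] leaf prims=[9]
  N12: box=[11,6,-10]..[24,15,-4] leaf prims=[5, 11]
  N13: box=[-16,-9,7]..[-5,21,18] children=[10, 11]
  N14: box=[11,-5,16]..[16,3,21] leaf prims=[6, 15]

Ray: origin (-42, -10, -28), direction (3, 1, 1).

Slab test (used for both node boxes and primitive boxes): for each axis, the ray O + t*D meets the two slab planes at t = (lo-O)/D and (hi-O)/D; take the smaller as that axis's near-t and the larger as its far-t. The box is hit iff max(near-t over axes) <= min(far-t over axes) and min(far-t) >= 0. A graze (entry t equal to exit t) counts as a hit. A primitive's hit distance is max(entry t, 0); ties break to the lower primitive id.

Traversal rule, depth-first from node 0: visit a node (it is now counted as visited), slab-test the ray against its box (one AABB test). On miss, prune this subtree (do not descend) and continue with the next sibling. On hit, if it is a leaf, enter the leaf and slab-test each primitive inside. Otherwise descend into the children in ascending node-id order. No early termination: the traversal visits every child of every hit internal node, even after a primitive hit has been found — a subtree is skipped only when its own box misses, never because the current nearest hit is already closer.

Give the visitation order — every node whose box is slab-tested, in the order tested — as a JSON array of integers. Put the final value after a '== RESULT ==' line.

Traverse from the root:
N0 x:[26/3,22] y:[-9,32] z:[14,49] -> hit [14,22], descend [5, 8]
  N5 x:[29/3,22] y:[1,25] z:[14,35] -> hit [14,22], descend [1, 7]
    N1 x:[29/3,56/3] y:[1,11] z:[14,35] -> miss, prune
    N7 x:[32/3,22] y:[12,25] z:[18,29] -> hit [18,22], descend [9, 12]
      N9 x:[32/3,52/3] y:[12,24] z:[24,29] -> miss, prune
      N12 x:[53/3,22] y:[16,25] z:[18,24] -> hit [18,22] leaf, test {P5(miss), P11@t=20}
  N8 x:[26/3,58/3] y:[-9,32] z:[35,49] -> miss, prune

Summary -> nodes [0, 5, 1, 7, 9, 12, 8]; box-tests=7; leaf-entries=1; first=P11

== RESULT ==
[0, 5, 1, 7, 9, 12, 8]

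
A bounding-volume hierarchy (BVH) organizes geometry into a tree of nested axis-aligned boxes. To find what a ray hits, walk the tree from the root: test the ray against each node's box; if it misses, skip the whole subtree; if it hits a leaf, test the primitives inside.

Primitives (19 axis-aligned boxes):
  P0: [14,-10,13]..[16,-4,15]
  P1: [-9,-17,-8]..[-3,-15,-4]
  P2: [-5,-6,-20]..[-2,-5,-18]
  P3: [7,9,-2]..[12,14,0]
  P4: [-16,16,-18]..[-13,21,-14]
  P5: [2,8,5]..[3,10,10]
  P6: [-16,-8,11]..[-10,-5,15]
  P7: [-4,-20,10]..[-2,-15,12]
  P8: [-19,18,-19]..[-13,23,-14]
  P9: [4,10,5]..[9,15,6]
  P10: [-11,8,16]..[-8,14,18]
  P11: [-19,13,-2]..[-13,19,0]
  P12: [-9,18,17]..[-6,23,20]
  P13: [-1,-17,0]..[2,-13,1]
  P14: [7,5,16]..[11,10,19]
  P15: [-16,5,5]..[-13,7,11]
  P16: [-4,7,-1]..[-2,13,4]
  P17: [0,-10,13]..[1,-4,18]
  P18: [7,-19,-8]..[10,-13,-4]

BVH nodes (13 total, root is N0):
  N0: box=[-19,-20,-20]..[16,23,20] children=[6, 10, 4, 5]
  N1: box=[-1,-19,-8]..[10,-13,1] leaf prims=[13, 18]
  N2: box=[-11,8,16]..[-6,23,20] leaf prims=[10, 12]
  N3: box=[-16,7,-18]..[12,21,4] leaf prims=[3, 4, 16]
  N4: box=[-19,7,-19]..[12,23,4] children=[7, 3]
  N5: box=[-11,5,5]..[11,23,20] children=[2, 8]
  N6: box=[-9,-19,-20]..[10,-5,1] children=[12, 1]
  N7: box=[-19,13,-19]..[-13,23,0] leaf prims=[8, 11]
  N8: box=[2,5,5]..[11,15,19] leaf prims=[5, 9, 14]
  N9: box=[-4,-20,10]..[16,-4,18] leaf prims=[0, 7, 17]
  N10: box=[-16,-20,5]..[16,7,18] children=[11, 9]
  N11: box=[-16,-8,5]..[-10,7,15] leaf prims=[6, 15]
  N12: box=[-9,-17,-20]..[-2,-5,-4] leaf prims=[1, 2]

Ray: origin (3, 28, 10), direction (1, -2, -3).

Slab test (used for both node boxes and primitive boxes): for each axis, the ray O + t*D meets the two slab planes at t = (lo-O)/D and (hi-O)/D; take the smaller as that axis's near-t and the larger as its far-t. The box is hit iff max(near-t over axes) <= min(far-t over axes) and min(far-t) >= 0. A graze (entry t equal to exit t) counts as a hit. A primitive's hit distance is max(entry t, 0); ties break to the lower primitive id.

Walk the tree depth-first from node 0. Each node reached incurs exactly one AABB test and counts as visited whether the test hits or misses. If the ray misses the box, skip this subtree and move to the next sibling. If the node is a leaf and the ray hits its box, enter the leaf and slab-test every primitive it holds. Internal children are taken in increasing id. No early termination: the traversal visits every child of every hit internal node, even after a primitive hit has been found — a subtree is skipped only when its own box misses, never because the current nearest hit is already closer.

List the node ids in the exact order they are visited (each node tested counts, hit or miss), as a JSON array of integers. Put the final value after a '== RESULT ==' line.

Traverse from the root:
N0 x:[-22,13] y:[5/2,24] z:[-10/3,10] -> hit [5/2,10], descend [4, 5, 6, 10]
  N4 x:[-22,9] y:[5/2,21/2] z:[2,29/3] -> hit [5/2,9], descend [3, 7]
    N3 x:[-19,9] y:[7/2,21/2] z:[2,28/3] -> hit [7/2,9] leaf, test {P3(miss), P4(miss), P16(miss)}
    N7 x:[-22,-16] y:[5/2,15/2] z:[10/3,29/3] -> miss, prune
  N5 x:[-14,8] y:[5/2,23/2] z:[-10/3,5/3] -> miss, prune
  N6 x:[-12,7] y:[33/2,47/2] z:[3,10] -> miss, prune
  N10 x:[-19,13] y:[21/2,24] z:[-8/3,5/3] -> miss, prune

order=[0, 4, 3, 7, 5, 6, 10]  |boxes|=7  |leaves|=1  hit=miss

== RESULT ==
[0, 4, 3, 7, 5, 6, 10]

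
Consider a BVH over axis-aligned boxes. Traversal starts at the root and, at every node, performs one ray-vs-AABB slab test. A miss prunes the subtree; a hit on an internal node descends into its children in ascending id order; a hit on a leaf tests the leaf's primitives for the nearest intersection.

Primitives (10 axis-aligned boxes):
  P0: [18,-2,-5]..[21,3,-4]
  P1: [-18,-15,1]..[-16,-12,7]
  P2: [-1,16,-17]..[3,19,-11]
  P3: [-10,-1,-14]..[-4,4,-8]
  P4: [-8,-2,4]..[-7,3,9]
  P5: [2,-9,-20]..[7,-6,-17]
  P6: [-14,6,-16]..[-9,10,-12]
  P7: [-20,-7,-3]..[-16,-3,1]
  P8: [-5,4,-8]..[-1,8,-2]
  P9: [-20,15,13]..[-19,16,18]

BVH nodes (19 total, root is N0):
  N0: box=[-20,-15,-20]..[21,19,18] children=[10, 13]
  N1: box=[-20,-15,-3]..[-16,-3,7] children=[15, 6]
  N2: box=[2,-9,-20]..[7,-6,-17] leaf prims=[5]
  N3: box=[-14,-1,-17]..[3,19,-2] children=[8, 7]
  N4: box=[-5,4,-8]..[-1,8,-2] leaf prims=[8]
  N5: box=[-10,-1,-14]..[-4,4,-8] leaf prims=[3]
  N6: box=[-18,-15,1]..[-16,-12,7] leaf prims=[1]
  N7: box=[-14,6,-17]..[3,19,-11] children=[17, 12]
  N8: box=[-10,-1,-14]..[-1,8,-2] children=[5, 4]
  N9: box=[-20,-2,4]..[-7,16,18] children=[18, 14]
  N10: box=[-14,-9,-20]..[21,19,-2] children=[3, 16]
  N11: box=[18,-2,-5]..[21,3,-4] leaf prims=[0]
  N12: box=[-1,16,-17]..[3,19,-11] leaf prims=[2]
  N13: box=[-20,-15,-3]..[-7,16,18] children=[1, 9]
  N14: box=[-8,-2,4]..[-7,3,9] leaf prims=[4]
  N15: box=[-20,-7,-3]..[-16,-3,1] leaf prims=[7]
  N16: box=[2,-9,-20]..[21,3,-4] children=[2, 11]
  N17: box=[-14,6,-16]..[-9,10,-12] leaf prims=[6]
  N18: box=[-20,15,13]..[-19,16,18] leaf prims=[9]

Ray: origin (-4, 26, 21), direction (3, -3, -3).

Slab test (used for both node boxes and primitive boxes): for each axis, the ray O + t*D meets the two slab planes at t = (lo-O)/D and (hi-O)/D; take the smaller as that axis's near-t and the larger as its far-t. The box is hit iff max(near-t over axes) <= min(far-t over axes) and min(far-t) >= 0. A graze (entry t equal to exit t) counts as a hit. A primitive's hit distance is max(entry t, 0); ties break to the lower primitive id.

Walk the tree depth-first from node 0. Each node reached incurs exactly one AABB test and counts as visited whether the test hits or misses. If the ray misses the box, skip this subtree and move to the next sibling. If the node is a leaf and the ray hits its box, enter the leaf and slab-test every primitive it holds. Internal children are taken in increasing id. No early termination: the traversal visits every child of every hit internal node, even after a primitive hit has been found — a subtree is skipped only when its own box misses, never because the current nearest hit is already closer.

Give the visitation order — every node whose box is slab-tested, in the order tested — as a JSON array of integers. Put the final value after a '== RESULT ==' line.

Trace the traversal:
N0 x:[-16/3,25/3] y:[7/3,41/3] z:[1,41/3] -> hit [7/3,25/3], descend [10, 13]
  N10 x:[-10/3,25/3] y:[7/3,35/3] z:[23/3,41/3] -> hit [23/3,25/3], descend [3, 16]
    N3 x:[-10/3,7/3] y:[7/3,9] z:[23/3,38/3] -> miss, prune
    N16 x:[2,25/3] y:[23/3,35/3] z:[25/3,41/3] -> hit [25/3,25/3], descend [2, 11]
      N2 x:[2,11/3] y:[32/3,35/3] z:[38/3,41/3] -> miss, prune
      N11 x:[22/3,25/3] y:[23/3,28/3] z:[25/3,26/3] -> hit [25/3,25/3] leaf, test {P0@t=25/3}
  N13 x:[-16/3,-1] y:[10/3,41/3] z:[1,8] -> miss, prune

Visited [0, 10, 3, 16, 2, 11, 13]. Tests: 7 box, 1 leaf. Nearest: P0.

== RESULT ==
[0, 10, 3, 16, 2, 11, 13]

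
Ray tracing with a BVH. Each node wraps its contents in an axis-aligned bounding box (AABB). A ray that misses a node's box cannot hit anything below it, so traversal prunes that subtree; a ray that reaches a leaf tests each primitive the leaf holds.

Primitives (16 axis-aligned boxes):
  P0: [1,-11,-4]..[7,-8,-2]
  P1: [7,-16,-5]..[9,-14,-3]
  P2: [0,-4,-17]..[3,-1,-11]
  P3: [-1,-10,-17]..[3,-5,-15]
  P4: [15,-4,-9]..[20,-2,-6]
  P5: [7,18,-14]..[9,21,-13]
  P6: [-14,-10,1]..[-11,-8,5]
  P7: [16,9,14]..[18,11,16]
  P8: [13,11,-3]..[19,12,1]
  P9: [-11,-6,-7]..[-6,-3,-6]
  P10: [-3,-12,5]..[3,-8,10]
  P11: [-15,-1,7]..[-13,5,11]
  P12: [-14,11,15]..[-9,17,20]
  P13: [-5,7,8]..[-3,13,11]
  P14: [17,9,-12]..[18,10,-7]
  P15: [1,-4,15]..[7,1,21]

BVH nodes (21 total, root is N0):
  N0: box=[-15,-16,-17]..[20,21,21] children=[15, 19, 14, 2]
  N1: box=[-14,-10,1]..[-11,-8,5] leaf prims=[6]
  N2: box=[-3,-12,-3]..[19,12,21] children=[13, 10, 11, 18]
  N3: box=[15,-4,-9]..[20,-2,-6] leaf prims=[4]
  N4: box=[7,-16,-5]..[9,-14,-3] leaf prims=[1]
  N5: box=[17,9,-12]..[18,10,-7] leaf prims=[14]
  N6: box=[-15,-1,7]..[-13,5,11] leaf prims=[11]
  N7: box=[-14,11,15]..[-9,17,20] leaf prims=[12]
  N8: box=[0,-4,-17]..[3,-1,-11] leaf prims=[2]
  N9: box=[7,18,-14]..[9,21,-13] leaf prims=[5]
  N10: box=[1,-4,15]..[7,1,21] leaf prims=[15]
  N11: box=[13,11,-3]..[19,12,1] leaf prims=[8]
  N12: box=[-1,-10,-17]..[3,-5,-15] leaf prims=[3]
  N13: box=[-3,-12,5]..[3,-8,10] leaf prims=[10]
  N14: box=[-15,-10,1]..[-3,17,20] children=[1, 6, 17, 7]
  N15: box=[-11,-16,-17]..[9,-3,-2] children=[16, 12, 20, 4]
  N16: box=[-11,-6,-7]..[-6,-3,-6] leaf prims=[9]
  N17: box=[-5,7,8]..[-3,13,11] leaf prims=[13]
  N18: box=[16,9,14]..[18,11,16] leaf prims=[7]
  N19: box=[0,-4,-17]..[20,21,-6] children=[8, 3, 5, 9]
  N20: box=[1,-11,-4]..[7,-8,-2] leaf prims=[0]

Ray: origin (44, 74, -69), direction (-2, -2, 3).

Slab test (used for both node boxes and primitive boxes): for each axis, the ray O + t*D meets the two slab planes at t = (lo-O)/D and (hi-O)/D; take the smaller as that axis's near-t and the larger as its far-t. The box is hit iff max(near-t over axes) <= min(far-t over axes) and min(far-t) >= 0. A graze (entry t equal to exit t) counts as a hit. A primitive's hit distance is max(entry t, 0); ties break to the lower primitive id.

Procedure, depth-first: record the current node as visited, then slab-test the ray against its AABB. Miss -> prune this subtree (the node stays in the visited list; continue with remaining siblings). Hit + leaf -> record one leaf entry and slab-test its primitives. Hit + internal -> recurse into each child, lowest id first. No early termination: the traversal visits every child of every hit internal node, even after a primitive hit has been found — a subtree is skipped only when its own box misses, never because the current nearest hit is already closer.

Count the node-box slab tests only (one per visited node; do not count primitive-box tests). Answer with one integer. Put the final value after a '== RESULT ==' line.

Traverse from the root:
N0 x:[12,59/2] y:[53/2,45] z:[52/3,30] -> hit [53/2,59/2], descend [2, 14, 15, 19]
  N2 x:[25/2,47/2] y:[31,43] z:[22,30] -> miss, prune
  N14 x:[47/2,59/2] y:[57/2,42] z:[70/3,89/3] -> hit [57/2,59/2], descend [1, 6, 7, 17]
    N1 x:[55/2,29] y:[41,42] z:[70/3,74/3] -> miss, prune
    N6 x:[57/2,59/2] y:[69/2,75/2] z:[76/3,80/3] -> miss, prune
    N7 x:[53/2,29] y:[57/2,63/2] z:[28,89/3] -> hit [57/2,29] leaf, test {P12@t=57/2}
    N17 x:[47/2,49/2] y:[61/2,67/2] z:[77/3,80/3] -> miss, prune
  N15 x:[35/2,55/2] y:[77/2,45] z:[52/3,67/3] -> miss, prune
  N19 x:[12,22] y:[53/2,39] z:[52/3,21] -> miss, prune

order=[0, 2, 14, 1, 6, 7, 17, 15, 19]  |boxes|=9  |leaves|=1  hit=P12

== RESULT ==
9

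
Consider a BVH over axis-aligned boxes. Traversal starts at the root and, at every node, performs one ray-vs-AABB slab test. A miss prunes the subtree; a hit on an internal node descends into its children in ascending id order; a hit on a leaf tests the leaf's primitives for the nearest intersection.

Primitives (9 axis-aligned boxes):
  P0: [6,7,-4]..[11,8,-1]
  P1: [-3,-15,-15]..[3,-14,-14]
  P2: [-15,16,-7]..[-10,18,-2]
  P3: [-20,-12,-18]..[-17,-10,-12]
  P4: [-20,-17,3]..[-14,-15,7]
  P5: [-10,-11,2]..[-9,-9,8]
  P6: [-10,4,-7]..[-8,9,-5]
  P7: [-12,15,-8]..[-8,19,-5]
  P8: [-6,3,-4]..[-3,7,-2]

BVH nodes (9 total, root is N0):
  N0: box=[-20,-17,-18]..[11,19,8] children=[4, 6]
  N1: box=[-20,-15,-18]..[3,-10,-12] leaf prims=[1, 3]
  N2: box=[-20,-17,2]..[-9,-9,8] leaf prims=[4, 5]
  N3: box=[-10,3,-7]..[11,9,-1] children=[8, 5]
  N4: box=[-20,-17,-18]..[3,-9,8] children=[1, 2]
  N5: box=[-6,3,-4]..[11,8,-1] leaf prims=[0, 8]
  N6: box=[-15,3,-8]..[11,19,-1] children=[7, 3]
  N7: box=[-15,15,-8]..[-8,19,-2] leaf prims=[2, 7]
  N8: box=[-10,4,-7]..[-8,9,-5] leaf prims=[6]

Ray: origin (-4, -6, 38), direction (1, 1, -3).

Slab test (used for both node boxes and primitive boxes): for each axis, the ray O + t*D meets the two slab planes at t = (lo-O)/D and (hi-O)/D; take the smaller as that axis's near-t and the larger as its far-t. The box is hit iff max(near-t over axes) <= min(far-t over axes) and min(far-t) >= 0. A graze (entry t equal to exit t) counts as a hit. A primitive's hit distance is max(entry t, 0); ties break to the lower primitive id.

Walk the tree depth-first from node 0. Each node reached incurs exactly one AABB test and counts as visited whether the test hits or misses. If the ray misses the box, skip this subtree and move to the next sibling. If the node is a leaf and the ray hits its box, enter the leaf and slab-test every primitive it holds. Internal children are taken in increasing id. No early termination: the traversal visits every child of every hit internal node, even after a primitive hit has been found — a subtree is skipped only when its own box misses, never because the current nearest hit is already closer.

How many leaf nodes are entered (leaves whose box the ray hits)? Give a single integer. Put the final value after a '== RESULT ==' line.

Trace the traversal:
N0 x:[-16,15] y:[-11,25] z:[10,56/3] -> hit [10,15], descend [4, 6]
  N4 x:[-16,7] y:[-11,-3] z:[10,56/3] -> miss, prune
  N6 x:[-11,15] y:[9,25] z:[13,46/3] -> hit [13,15], descend [3, 7]
    N3 x:[-6,15] y:[9,15] z:[13,15] -> hit [13,15], descend [5, 8]
      N5 x:[-2,15] y:[9,14] z:[13,14] -> hit [13,14] leaf, test {P0@t=13, P8(miss)}
      N8 x:[-6,-4] y:[10,15] z:[43/3,15] -> miss, prune
    N7 x:[-11,-4] y:[21,25] z:[40/3,46/3] -> miss, prune

Visited [0, 4, 6, 3, 5, 8, 7]. Tests: 7 box, 1 leaf. Nearest: P0.

== RESULT ==
1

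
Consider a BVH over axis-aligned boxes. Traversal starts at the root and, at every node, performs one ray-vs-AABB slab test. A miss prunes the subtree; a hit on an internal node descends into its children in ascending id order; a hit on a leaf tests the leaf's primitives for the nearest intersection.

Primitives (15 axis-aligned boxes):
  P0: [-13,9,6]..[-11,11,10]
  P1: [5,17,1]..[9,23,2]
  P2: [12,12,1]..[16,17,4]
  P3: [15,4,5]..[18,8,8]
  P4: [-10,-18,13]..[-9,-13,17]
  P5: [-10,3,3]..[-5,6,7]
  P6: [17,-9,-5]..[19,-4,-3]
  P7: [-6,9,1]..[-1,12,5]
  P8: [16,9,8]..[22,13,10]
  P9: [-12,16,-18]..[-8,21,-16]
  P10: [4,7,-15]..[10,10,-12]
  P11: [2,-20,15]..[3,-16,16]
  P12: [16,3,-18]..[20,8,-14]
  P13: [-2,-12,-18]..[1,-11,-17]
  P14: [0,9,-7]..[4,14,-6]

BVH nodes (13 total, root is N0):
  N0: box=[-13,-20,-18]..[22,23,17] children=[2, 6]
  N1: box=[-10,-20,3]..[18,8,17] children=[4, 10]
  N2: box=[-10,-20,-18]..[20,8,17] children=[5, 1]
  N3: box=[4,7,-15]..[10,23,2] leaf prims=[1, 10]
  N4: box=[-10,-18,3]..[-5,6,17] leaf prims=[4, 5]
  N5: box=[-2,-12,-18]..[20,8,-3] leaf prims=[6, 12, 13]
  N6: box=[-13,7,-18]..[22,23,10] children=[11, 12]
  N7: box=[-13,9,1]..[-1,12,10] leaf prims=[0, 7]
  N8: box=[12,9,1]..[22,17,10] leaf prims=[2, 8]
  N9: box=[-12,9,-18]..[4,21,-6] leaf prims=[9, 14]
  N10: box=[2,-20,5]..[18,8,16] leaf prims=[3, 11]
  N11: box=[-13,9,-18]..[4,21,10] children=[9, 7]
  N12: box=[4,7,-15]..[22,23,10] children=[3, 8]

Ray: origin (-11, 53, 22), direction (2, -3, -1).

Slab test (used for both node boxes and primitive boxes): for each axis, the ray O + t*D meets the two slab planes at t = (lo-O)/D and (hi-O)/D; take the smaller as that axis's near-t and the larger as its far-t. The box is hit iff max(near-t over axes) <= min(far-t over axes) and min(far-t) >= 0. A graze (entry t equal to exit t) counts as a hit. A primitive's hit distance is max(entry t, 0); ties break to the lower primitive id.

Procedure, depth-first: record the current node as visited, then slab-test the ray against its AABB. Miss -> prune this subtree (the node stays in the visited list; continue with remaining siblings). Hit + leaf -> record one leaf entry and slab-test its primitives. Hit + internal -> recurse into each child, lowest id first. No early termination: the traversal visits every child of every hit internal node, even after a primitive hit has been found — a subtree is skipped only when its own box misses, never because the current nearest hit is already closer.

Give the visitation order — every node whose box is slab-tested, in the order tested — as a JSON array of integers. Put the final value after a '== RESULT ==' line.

Walk:
N0 x:[-1,33/2] y:[10,73/3] z:[5,40] -> hit [10,33/2], descend [2, 6]
  N2 x:[1/2,31/2] y:[15,73/3] z:[5,40] -> hit [15,31/2], descend [1, 5]
    N1 x:[1/2,29/2] y:[15,73/3] z:[5,19] -> miss, prune
    N5 x:[9/2,31/2] y:[15,65/3] z:[25,40] -> miss, prune
  N6 x:[-1,33/2] y:[10,46/3] z:[12,40] -> hit [12,46/3], descend [11, 12]
    N11 x:[-1,15/2] y:[32/3,44/3] z:[12,40] -> miss, prune
    N12 x:[15/2,33/2] y:[10,46/3] z:[12,37] -> hit [12,46/3], descend [3, 8]
      N3 x:[15/2,21/2] y:[10,46/3] z:[20,37] -> miss, prune
      N8 x:[23/2,33/2] y:[12,44/3] z:[12,21] -> hit [12,44/3] leaf, test {P2(miss), P8@t=27/2}

Summary -> nodes [0, 2, 1, 5, 6, 11, 12, 3, 8]; box-tests=9; leaf-entries=1; first=P8

== RESULT ==
[0, 2, 1, 5, 6, 11, 12, 3, 8]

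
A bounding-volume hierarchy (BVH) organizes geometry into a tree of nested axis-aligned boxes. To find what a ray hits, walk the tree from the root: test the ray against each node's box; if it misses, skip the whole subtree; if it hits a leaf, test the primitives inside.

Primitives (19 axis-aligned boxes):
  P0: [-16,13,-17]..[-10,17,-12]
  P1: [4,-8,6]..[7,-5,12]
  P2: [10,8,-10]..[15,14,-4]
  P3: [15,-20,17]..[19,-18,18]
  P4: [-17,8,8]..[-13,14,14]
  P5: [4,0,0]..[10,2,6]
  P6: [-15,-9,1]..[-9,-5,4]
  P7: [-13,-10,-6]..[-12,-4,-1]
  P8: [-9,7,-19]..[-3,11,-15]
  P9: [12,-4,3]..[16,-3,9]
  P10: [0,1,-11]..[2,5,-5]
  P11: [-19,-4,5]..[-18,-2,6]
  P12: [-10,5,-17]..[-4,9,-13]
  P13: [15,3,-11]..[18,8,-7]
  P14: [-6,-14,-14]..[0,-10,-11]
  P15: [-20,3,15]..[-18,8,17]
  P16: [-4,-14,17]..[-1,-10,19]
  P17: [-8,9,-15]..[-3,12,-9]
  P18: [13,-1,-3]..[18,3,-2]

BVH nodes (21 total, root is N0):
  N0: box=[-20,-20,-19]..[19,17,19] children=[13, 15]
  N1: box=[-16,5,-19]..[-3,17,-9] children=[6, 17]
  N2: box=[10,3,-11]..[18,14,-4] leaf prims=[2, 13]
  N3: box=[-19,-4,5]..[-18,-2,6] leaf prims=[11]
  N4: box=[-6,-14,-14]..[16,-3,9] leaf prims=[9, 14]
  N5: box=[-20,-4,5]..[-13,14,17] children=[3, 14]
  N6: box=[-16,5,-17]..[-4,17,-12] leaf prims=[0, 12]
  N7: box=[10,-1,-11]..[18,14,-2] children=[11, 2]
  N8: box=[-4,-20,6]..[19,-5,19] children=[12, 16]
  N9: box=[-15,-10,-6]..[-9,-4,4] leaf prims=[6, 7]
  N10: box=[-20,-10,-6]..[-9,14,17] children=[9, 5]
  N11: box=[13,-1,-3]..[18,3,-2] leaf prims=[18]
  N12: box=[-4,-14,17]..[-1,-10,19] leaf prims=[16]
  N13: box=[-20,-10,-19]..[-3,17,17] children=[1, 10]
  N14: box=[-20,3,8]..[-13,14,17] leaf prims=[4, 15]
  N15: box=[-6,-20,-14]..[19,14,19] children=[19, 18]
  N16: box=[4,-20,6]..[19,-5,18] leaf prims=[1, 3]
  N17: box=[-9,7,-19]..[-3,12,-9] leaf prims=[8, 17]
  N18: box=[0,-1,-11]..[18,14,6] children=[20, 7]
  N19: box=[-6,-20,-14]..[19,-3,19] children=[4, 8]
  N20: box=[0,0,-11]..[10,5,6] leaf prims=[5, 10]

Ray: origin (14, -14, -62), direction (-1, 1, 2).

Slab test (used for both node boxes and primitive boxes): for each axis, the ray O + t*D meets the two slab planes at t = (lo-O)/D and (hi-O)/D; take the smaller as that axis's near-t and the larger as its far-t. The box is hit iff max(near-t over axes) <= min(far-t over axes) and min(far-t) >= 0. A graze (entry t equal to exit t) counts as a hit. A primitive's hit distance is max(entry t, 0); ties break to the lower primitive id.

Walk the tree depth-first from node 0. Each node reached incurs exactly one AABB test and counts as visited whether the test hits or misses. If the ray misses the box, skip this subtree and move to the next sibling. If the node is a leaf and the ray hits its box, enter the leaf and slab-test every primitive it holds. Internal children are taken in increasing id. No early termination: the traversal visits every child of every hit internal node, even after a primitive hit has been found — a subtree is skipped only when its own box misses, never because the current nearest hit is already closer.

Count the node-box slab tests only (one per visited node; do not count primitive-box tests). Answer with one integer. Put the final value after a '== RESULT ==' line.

Trace the traversal:
N0 x:[-5,34] y:[-6,31] z:[43/2,81/2] -> hit [43/2,31], descend [13, 15]
  N13 x:[17,34] y:[4,31] z:[43/2,79/2] -> hit [43/2,31], descend [1, 10]
    N1 x:[17,30] y:[19,31] z:[43/2,53/2] -> hit [43/2,53/2], descend [6, 17]
      N6 x:[18,30] y:[19,31] z:[45/2,25] -> hit [45/2,25] leaf, test {P0(miss), P12@t=45/2}
      N17 x:[17,23] y:[21,26] z:[43/2,53/2] -> hit [43/2,23] leaf, test {P8@t=43/2, P17(miss)}
    N10 x:[23,34] y:[4,28] z:[28,79/2] -> hit [28,28], descend [5, 9]
      N5 x:[27,34] y:[10,28] z:[67/2,79/2] -> miss, prune
      N9 x:[23,29] y:[4,10] z:[28,33] -> miss, prune
  N15 x:[-5,20] y:[-6,28] z:[24,81/2] -> miss, prune

9 AABB tests over nodes [0, 13, 1, 6, 17, 10, 5, 9, 15]; 2 leaves entered; closest P8.

== RESULT ==
9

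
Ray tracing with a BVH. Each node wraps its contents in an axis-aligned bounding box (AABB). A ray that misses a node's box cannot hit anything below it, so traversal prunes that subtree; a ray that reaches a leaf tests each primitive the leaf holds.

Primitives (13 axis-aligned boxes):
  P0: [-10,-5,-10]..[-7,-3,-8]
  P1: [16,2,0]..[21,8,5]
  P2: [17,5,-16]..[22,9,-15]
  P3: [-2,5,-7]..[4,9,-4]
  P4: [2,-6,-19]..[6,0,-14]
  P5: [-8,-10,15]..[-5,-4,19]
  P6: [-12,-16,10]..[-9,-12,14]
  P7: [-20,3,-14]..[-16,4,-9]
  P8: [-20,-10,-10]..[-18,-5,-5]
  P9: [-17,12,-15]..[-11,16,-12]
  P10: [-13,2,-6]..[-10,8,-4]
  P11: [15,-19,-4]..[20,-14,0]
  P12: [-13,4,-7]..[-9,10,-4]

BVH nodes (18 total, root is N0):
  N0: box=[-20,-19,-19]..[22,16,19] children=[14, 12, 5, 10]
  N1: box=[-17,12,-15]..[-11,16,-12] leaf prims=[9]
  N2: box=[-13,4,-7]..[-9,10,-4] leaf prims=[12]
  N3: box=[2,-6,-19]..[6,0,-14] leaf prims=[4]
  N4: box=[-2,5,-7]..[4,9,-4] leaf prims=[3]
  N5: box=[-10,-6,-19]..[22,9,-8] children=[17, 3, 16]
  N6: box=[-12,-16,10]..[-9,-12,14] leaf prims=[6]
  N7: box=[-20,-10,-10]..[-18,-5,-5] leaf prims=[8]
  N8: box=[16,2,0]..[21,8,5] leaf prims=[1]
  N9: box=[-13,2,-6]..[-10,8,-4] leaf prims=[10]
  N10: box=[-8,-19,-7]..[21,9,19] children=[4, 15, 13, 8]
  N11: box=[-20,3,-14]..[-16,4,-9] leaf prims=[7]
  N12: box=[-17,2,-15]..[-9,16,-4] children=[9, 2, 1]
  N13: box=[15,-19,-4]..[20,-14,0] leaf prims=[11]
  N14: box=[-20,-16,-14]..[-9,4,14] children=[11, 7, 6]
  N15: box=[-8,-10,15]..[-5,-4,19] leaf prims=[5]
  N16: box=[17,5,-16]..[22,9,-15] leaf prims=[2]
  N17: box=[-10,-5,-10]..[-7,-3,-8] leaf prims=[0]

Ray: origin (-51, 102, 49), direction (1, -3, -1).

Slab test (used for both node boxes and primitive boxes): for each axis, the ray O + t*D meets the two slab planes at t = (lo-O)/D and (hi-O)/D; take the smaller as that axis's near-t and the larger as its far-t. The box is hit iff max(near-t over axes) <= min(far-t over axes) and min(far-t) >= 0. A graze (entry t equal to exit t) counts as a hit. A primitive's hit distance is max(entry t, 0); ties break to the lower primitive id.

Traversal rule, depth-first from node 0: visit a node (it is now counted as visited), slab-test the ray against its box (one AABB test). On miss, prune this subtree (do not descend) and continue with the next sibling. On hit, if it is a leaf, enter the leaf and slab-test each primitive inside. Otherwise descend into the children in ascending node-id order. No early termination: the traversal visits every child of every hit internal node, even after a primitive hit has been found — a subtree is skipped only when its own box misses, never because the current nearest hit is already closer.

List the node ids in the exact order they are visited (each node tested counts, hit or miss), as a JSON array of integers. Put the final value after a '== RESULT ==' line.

Trace the traversal:
N0 x:[31,73] y:[86/3,121/3] z:[30,68] -> hit [31,121/3], descend [5, 10, 12, 14]
  N5 x:[41,73] y:[31,36] z:[57,68] -> miss, prune
  N10 x:[43,72] y:[31,121/3] z:[30,56] -> miss, prune
  N12 x:[34,42] y:[86/3,100/3] z:[53,64] -> miss, prune
  N14 x:[31,42] y:[98/3,118/3] z:[35,63] -> hit [35,118/3], descend [6, 7, 11]
    N6 x:[39,42] y:[38,118/3] z:[35,39] -> hit [39,39] leaf, test {P6@t=39}
    N7 x:[31,33] y:[107/3,112/3] z:[54,59] -> miss, prune
    N11 x:[31,35] y:[98/3,33] z:[58,63] -> miss, prune

Visited [0, 5, 10, 12, 14, 6, 7, 11]. Tests: 8 box, 1 leaf. Nearest: P6.

== RESULT ==
[0, 5, 10, 12, 14, 6, 7, 11]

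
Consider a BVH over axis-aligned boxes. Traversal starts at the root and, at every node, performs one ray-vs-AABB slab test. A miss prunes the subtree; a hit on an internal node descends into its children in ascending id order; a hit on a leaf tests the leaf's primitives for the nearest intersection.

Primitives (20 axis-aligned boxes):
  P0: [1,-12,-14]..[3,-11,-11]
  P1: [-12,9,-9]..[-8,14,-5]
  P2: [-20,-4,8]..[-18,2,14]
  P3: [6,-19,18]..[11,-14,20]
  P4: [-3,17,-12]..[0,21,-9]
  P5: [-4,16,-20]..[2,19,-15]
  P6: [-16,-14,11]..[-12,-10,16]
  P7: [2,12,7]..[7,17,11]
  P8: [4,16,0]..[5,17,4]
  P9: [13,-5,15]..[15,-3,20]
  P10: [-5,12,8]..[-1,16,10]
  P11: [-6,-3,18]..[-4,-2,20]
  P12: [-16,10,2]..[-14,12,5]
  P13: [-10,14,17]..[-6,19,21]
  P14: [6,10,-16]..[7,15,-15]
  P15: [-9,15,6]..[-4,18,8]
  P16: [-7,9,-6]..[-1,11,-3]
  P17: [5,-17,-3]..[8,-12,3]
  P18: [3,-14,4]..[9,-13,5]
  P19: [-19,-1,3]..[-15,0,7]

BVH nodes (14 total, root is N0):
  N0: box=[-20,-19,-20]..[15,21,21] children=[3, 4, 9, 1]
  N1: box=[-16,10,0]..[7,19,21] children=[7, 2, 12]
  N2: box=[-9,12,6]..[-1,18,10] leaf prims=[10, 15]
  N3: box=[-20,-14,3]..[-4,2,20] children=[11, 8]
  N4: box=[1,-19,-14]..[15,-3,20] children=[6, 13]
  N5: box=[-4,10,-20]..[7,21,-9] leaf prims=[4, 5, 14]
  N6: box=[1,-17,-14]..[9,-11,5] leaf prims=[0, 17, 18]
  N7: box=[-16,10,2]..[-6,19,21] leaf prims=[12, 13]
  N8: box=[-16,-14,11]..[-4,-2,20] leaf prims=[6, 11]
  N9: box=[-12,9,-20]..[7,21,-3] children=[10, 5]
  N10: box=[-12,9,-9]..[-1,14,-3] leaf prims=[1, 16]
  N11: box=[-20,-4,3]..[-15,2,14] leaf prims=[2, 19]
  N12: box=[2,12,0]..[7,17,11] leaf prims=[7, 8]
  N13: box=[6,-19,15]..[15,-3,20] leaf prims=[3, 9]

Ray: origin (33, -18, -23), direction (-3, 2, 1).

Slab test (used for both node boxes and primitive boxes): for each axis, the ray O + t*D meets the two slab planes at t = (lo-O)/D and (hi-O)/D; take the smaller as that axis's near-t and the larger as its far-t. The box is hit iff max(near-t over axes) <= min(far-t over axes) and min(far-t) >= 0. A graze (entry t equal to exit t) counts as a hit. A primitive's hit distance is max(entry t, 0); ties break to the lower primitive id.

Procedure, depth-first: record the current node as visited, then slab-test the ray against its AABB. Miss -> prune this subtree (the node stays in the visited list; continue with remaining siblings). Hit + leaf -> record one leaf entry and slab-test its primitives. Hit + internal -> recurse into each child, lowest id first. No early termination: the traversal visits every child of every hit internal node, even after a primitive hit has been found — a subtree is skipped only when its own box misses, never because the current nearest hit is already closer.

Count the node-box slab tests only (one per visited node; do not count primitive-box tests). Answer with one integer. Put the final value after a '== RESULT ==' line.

Trace the traversal:
N0 x:[6,53/3] y:[-1/2,39/2] z:[3,44] -> hit [6,53/3], descend [1, 3, 4, 9]
  N1 x:[26/3,49/3] y:[14,37/2] z:[23,44] -> miss, prune
  N3 x:[37/3,53/3] y:[2,10] z:[26,43] -> miss, prune
  N4 x:[6,32/3] y:[-1/2,15/2] z:[9,43] -> miss, prune
  N9 x:[26/3,15] y:[27/2,39/2] z:[3,20] -> hit [27/2,15], descend [5, 10]
    N5 x:[26/3,37/3] y:[14,39/2] z:[3,14] -> miss, prune
    N10 x:[34/3,15] y:[27/2,16] z:[14,20] -> hit [14,15] leaf, test {P1@t=14, P16(miss)}

order=[0, 1, 3, 4, 9, 5, 10]  |boxes|=7  |leaves|=1  hit=P1

== RESULT ==
7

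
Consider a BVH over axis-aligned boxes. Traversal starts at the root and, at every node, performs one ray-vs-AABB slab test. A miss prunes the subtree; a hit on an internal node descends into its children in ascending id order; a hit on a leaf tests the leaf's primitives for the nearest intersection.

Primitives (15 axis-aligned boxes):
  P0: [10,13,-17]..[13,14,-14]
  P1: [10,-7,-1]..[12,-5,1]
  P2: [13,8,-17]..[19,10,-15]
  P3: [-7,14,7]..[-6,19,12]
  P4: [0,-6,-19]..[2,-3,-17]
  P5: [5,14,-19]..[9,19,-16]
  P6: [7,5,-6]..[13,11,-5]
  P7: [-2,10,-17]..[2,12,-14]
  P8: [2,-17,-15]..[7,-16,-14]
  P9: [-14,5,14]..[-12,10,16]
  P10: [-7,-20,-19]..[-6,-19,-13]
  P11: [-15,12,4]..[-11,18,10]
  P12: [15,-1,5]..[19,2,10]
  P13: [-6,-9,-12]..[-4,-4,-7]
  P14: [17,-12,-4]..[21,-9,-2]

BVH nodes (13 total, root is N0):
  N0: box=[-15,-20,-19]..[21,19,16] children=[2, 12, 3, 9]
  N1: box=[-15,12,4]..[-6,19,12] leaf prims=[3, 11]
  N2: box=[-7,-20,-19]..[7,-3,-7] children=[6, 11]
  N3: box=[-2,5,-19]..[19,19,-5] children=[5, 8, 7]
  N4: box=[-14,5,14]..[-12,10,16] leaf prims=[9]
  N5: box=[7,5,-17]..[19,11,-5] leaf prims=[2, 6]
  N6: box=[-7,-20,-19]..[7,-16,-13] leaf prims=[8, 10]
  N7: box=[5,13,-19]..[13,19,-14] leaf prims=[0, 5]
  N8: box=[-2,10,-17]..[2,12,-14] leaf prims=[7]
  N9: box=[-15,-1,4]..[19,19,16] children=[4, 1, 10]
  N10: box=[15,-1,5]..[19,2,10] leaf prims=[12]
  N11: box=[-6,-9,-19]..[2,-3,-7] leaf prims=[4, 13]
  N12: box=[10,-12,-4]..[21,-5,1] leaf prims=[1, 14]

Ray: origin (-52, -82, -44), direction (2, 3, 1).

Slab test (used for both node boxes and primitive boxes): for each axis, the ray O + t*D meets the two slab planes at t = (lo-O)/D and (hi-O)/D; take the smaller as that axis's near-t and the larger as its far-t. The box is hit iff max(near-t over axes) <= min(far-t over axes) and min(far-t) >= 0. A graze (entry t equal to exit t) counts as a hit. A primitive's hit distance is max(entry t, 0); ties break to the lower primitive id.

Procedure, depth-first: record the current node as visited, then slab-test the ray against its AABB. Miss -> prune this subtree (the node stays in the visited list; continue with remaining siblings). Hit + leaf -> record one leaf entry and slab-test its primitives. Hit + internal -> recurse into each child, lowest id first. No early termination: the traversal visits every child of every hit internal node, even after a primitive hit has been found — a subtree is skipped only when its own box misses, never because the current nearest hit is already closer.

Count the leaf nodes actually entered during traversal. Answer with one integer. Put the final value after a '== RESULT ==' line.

Walk:
N0 x:[37/2,73/2] y:[62/3,101/3] z:[25,60] -> hit [25,101/3], descend [2, 3, 9, 12]
  N2 x:[45/2,59/2] y:[62/3,79/3] z:[25,37] -> hit [25,79/3], descend [6, 11]
    N6 x:[45/2,59/2] y:[62/3,22] z:[25,31] -> miss, prune
    N11 x:[23,27] y:[73/3,79/3] z:[25,37] -> hit [25,79/3] leaf, test {P4@t=26, P13(miss)}
  N3 x:[25,71/2] y:[29,101/3] z:[25,39] -> hit [29,101/3], descend [5, 7, 8]
    N5 x:[59/2,71/2] y:[29,31] z:[27,39] -> hit [59/2,31] leaf, test {P2(miss), P6(miss)}
    N7 x:[57/2,65/2] y:[95/3,101/3] z:[25,30] -> miss, prune
    N8 x:[25,27] y:[92/3,94/3] z:[27,30] -> miss, prune
  N9 x:[37/2,71/2] y:[27,101/3] z:[48,60] -> miss, prune
  N12 x:[31,73/2] y:[70/3,77/3] z:[40,45] -> miss, prune

Visited [0, 2, 6, 11, 3, 5, 7, 8, 9, 12]. Tests: 10 box, 2 leaf. Nearest: P4.

== RESULT ==
2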